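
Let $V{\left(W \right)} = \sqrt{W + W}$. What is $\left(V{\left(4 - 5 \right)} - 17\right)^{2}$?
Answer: $\left(17 - i \sqrt{2}\right)^{2} \approx 287.0 - 48.083 i$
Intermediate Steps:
$V{\left(W \right)} = \sqrt{2} \sqrt{W}$ ($V{\left(W \right)} = \sqrt{2 W} = \sqrt{2} \sqrt{W}$)
$\left(V{\left(4 - 5 \right)} - 17\right)^{2} = \left(\sqrt{2} \sqrt{4 - 5} - 17\right)^{2} = \left(\sqrt{2} \sqrt{-1} - 17\right)^{2} = \left(\sqrt{2} i - 17\right)^{2} = \left(i \sqrt{2} - 17\right)^{2} = \left(-17 + i \sqrt{2}\right)^{2}$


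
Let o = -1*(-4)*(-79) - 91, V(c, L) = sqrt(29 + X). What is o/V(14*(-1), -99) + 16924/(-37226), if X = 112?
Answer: -8462/18613 - 407*sqrt(141)/141 ≈ -34.730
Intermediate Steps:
V(c, L) = sqrt(141) (V(c, L) = sqrt(29 + 112) = sqrt(141))
o = -407 (o = 4*(-79) - 91 = -316 - 91 = -407)
o/V(14*(-1), -99) + 16924/(-37226) = -407*sqrt(141)/141 + 16924/(-37226) = -407*sqrt(141)/141 + 16924*(-1/37226) = -407*sqrt(141)/141 - 8462/18613 = -8462/18613 - 407*sqrt(141)/141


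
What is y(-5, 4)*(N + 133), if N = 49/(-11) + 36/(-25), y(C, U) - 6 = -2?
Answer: 139816/275 ≈ 508.42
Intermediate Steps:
y(C, U) = 4 (y(C, U) = 6 - 2 = 4)
N = -1621/275 (N = 49*(-1/11) + 36*(-1/25) = -49/11 - 36/25 = -1621/275 ≈ -5.8945)
y(-5, 4)*(N + 133) = 4*(-1621/275 + 133) = 4*(34954/275) = 139816/275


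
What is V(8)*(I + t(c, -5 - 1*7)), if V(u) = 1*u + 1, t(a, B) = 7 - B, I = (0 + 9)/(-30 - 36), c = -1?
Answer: 3735/22 ≈ 169.77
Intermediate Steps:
I = -3/22 (I = 9/(-66) = 9*(-1/66) = -3/22 ≈ -0.13636)
V(u) = 1 + u (V(u) = u + 1 = 1 + u)
V(8)*(I + t(c, -5 - 1*7)) = (1 + 8)*(-3/22 + (7 - (-5 - 1*7))) = 9*(-3/22 + (7 - (-5 - 7))) = 9*(-3/22 + (7 - 1*(-12))) = 9*(-3/22 + (7 + 12)) = 9*(-3/22 + 19) = 9*(415/22) = 3735/22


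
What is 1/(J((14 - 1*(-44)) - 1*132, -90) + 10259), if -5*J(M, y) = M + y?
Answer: 5/51459 ≈ 9.7165e-5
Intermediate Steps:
J(M, y) = -M/5 - y/5 (J(M, y) = -(M + y)/5 = -M/5 - y/5)
1/(J((14 - 1*(-44)) - 1*132, -90) + 10259) = 1/((-((14 - 1*(-44)) - 1*132)/5 - ⅕*(-90)) + 10259) = 1/((-((14 + 44) - 132)/5 + 18) + 10259) = 1/((-(58 - 132)/5 + 18) + 10259) = 1/((-⅕*(-74) + 18) + 10259) = 1/((74/5 + 18) + 10259) = 1/(164/5 + 10259) = 1/(51459/5) = 5/51459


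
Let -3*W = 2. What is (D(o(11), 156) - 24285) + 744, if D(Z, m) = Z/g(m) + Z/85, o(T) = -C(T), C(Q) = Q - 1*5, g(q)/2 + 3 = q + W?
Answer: -914453652/38845 ≈ -23541.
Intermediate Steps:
W = -2/3 (W = -1/3*2 = -2/3 ≈ -0.66667)
g(q) = -22/3 + 2*q (g(q) = -6 + 2*(q - 2/3) = -6 + 2*(-2/3 + q) = -6 + (-4/3 + 2*q) = -22/3 + 2*q)
C(Q) = -5 + Q (C(Q) = Q - 5 = -5 + Q)
o(T) = 5 - T (o(T) = -(-5 + T) = 5 - T)
D(Z, m) = Z/85 + Z/(-22/3 + 2*m) (D(Z, m) = Z/(-22/3 + 2*m) + Z/85 = Z/85 + Z/(-22/3 + 2*m))
(D(o(11), 156) - 24285) + 744 = ((5 - 1*11)*(233 + 6*156)/(170*(-11 + 3*156)) - 24285) + 744 = ((5 - 11)*(233 + 936)/(170*(-11 + 468)) - 24285) + 744 = ((1/170)*(-6)*1169/457 - 24285) + 744 = ((1/170)*(-6)*(1/457)*1169 - 24285) + 744 = (-3507/38845 - 24285) + 744 = -943354332/38845 + 744 = -914453652/38845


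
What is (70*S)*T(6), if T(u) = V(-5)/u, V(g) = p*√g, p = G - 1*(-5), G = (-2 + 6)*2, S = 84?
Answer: 12740*I*√5 ≈ 28488.0*I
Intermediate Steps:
G = 8 (G = 4*2 = 8)
p = 13 (p = 8 - 1*(-5) = 8 + 5 = 13)
V(g) = 13*√g
T(u) = 13*I*√5/u (T(u) = (13*√(-5))/u = (13*(I*√5))/u = (13*I*√5)/u = 13*I*√5/u)
(70*S)*T(6) = (70*84)*(13*I*√5/6) = 5880*(13*I*√5*(⅙)) = 5880*(13*I*√5/6) = 12740*I*√5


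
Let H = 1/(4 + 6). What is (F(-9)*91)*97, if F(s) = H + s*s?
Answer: 7158697/10 ≈ 7.1587e+5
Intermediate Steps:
H = ⅒ (H = 1/10 = ⅒ ≈ 0.10000)
F(s) = ⅒ + s² (F(s) = ⅒ + s*s = ⅒ + s²)
(F(-9)*91)*97 = ((⅒ + (-9)²)*91)*97 = ((⅒ + 81)*91)*97 = ((811/10)*91)*97 = (73801/10)*97 = 7158697/10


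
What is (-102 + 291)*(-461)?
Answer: -87129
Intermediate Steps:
(-102 + 291)*(-461) = 189*(-461) = -87129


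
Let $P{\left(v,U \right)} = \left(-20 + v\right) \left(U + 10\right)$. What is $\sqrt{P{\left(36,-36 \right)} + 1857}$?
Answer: $\sqrt{1441} \approx 37.961$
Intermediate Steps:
$P{\left(v,U \right)} = \left(-20 + v\right) \left(10 + U\right)$
$\sqrt{P{\left(36,-36 \right)} + 1857} = \sqrt{\left(-200 - -720 + 10 \cdot 36 - 1296\right) + 1857} = \sqrt{\left(-200 + 720 + 360 - 1296\right) + 1857} = \sqrt{-416 + 1857} = \sqrt{1441}$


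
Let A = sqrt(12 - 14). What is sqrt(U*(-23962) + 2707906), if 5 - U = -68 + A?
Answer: sqrt(958680 + 23962*I*sqrt(2)) ≈ 979.28 + 17.302*I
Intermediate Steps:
A = I*sqrt(2) (A = sqrt(-2) = I*sqrt(2) ≈ 1.4142*I)
U = 73 - I*sqrt(2) (U = 5 - (-68 + I*sqrt(2)) = 5 + (68 - I*sqrt(2)) = 73 - I*sqrt(2) ≈ 73.0 - 1.4142*I)
sqrt(U*(-23962) + 2707906) = sqrt((73 - I*sqrt(2))*(-23962) + 2707906) = sqrt((-1749226 + 23962*I*sqrt(2)) + 2707906) = sqrt(958680 + 23962*I*sqrt(2))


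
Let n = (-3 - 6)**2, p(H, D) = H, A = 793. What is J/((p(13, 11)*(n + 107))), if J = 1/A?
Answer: 1/1938092 ≈ 5.1597e-7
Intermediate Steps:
n = 81 (n = (-9)**2 = 81)
J = 1/793 ≈ 0.0012610
J/((p(13, 11)*(n + 107))) = 1/(793*((13*(81 + 107)))) = 1/(793*((13*188))) = (1/793)/2444 = (1/793)*(1/2444) = 1/1938092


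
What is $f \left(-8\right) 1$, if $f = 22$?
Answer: $-176$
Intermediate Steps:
$f \left(-8\right) 1 = 22 \left(-8\right) 1 = \left(-176\right) 1 = -176$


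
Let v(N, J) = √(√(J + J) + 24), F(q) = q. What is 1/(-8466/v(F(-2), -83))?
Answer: -√(24 + I*√166)/8466 ≈ -0.00059787 - 0.00015033*I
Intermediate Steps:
v(N, J) = √(24 + √2*√J) (v(N, J) = √(√(2*J) + 24) = √(√2*√J + 24) = √(24 + √2*√J))
1/(-8466/v(F(-2), -83)) = 1/(-8466/√(24 + √2*√(-83))) = 1/(-8466/√(24 + √2*(I*√83))) = 1/(-8466/√(24 + I*√166)) = -√(24 + I*√166)/8466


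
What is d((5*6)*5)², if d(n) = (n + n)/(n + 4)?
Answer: 22500/5929 ≈ 3.7949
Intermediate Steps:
d(n) = 2*n/(4 + n) (d(n) = (2*n)/(4 + n) = 2*n/(4 + n))
d((5*6)*5)² = (2*((5*6)*5)/(4 + (5*6)*5))² = (2*(30*5)/(4 + 30*5))² = (2*150/(4 + 150))² = (2*150/154)² = (2*150*(1/154))² = (150/77)² = 22500/5929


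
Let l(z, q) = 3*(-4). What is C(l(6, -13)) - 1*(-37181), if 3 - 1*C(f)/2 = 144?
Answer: 36899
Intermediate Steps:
l(z, q) = -12
C(f) = -282 (C(f) = 6 - 2*144 = 6 - 288 = -282)
C(l(6, -13)) - 1*(-37181) = -282 - 1*(-37181) = -282 + 37181 = 36899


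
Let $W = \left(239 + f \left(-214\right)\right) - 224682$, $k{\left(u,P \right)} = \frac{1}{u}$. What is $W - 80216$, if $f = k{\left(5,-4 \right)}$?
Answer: $- \frac{1523509}{5} \approx -3.047 \cdot 10^{5}$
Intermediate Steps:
$f = \frac{1}{5} \approx 0.2$
$W = - \frac{1122429}{5}$ ($W = \left(239 + \frac{1}{5} \left(-214\right)\right) - 224682 = \left(239 - \frac{214}{5}\right) - 224682 = \frac{981}{5} - 224682 = - \frac{1122429}{5} \approx -2.2449 \cdot 10^{5}$)
$W - 80216 = - \frac{1122429}{5} - 80216 = - \frac{1523509}{5}$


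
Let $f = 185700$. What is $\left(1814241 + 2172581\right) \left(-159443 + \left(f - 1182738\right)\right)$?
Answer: $-4610683893382$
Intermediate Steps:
$\left(1814241 + 2172581\right) \left(-159443 + \left(f - 1182738\right)\right) = \left(1814241 + 2172581\right) \left(-159443 + \left(185700 - 1182738\right)\right) = 3986822 \left(-159443 + \left(185700 - 1182738\right)\right) = 3986822 \left(-159443 - 997038\right) = 3986822 \left(-1156481\right) = -4610683893382$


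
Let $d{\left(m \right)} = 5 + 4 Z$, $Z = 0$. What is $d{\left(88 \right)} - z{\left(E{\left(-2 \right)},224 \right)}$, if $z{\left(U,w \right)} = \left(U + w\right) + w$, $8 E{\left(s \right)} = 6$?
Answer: $- \frac{1775}{4} \approx -443.75$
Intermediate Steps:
$E{\left(s \right)} = \frac{3}{4}$ ($E{\left(s \right)} = \frac{1}{8} \cdot 6 = \frac{3}{4}$)
$d{\left(m \right)} = 5$ ($d{\left(m \right)} = 5 + 4 \cdot 0 = 5 + 0 = 5$)
$z{\left(U,w \right)} = U + 2 w$
$d{\left(88 \right)} - z{\left(E{\left(-2 \right)},224 \right)} = 5 - \left(\frac{3}{4} + 2 \cdot 224\right) = 5 - \left(\frac{3}{4} + 448\right) = 5 - \frac{1795}{4} = - \frac{1775}{4}$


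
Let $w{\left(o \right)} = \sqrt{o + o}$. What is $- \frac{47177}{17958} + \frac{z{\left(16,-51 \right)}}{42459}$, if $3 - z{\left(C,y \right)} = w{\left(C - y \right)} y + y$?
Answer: $- \frac{667372837}{254159574} + \frac{17 \sqrt{134}}{14153} \approx -2.6119$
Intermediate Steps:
$w{\left(o \right)} = \sqrt{2} \sqrt{o}$ ($w{\left(o \right)} = \sqrt{2 o} = \sqrt{2} \sqrt{o}$)
$z{\left(C,y \right)} = 3 - y - y \sqrt{2} \sqrt{C - y}$ ($z{\left(C,y \right)} = 3 - \left(\sqrt{2} \sqrt{C - y} y + y\right) = 3 - \left(y \sqrt{2} \sqrt{C - y} + y\right) = 3 - \left(y + y \sqrt{2} \sqrt{C - y}\right) = 3 - y - y \sqrt{2} \sqrt{C - y}$)
$- \frac{47177}{17958} + \frac{z{\left(16,-51 \right)}}{42459} = - \frac{47177}{17958} + \frac{3 - -51 - - 51 \sqrt{\left(-2\right) \left(-51\right) + 2 \cdot 16}}{42459} = \left(-47177\right) \frac{1}{17958} + \left(3 + 51 - - 51 \sqrt{102 + 32}\right) \frac{1}{42459} = - \frac{47177}{17958} + \left(3 + 51 - - 51 \sqrt{134}\right) \frac{1}{42459} = - \frac{47177}{17958} + \left(3 + 51 + 51 \sqrt{134}\right) \frac{1}{42459} = - \frac{47177}{17958} + \left(54 + 51 \sqrt{134}\right) \frac{1}{42459} = - \frac{47177}{17958} + \left(\frac{18}{14153} + \frac{17 \sqrt{134}}{14153}\right) = - \frac{667372837}{254159574} + \frac{17 \sqrt{134}}{14153}$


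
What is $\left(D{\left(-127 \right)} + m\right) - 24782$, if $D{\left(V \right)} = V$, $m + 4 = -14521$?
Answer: $-39434$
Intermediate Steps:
$m = -14525$ ($m = -4 - 14521 = -14525$)
$\left(D{\left(-127 \right)} + m\right) - 24782 = \left(-127 - 14525\right) - 24782 = -14652 - 24782 = -39434$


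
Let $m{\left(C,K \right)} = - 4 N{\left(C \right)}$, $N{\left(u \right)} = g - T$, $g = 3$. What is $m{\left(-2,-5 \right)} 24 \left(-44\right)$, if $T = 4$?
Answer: $-4224$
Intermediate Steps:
$N{\left(u \right)} = -1$ ($N{\left(u \right)} = 3 - 4 = -1$)
$m{\left(C,K \right)} = 4$ ($m{\left(C,K \right)} = \left(-4\right) \left(-1\right) = 4$)
$m{\left(-2,-5 \right)} 24 \left(-44\right) = 4 \cdot 24 \left(-44\right) = 96 \left(-44\right) = -4224$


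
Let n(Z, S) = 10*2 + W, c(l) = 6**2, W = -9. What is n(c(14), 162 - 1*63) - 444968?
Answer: -444957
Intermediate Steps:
c(l) = 36
n(Z, S) = 11 (n(Z, S) = 10*2 - 9 = 20 - 9 = 11)
n(c(14), 162 - 1*63) - 444968 = 11 - 444968 = -444957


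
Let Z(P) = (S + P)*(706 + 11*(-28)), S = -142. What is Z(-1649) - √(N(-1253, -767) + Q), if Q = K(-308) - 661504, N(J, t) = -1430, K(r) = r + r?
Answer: -712818 - 5*I*√26542 ≈ -7.1282e+5 - 814.59*I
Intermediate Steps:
K(r) = 2*r
Q = -662120 (Q = 2*(-308) - 661504 = -616 - 661504 = -662120)
Z(P) = -56516 + 398*P (Z(P) = (-142 + P)*(706 + 11*(-28)) = (-142 + P)*(706 - 308) = (-142 + P)*398 = -56516 + 398*P)
Z(-1649) - √(N(-1253, -767) + Q) = (-56516 + 398*(-1649)) - √(-1430 - 662120) = (-56516 - 656302) - √(-663550) = -712818 - 5*I*√26542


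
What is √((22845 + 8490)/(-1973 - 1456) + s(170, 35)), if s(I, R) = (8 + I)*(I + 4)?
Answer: √4494599977/381 ≈ 175.96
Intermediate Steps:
s(I, R) = (4 + I)*(8 + I) (s(I, R) = (8 + I)*(4 + I) = (4 + I)*(8 + I))
√((22845 + 8490)/(-1973 - 1456) + s(170, 35)) = √((22845 + 8490)/(-1973 - 1456) + (32 + 170² + 12*170)) = √(31335/(-3429) + (32 + 28900 + 2040)) = √(31335*(-1/3429) + 30972) = √(-10445/1143 + 30972) = √(35390551/1143) = √4494599977/381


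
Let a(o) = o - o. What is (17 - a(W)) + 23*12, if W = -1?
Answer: 293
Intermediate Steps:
a(o) = 0
(17 - a(W)) + 23*12 = (17 - 1*0) + 23*12 = (17 + 0) + 276 = 17 + 276 = 293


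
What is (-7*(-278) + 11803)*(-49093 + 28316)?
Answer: -285662973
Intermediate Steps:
(-7*(-278) + 11803)*(-49093 + 28316) = (1946 + 11803)*(-20777) = 13749*(-20777) = -285662973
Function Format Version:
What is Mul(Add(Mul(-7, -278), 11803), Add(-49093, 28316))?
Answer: -285662973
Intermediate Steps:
Mul(Add(Mul(-7, -278), 11803), Add(-49093, 28316)) = Mul(Add(1946, 11803), -20777) = Mul(13749, -20777) = -285662973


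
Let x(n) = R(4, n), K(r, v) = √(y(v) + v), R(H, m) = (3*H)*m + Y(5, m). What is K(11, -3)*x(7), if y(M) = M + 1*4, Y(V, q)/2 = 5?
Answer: 94*I*√2 ≈ 132.94*I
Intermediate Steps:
Y(V, q) = 10 (Y(V, q) = 2*5 = 10)
y(M) = 4 + M (y(M) = M + 4 = 4 + M)
R(H, m) = 10 + 3*H*m (R(H, m) = (3*H)*m + 10 = 3*H*m + 10 = 10 + 3*H*m)
K(r, v) = √(4 + 2*v) (K(r, v) = √((4 + v) + v) = √(4 + 2*v))
x(n) = 10 + 12*n (x(n) = 10 + 3*4*n = 10 + 12*n)
K(11, -3)*x(7) = √(4 + 2*(-3))*(10 + 12*7) = √(4 - 6)*(10 + 84) = √(-2)*94 = (I*√2)*94 = 94*I*√2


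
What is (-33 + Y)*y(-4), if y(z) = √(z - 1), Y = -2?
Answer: -35*I*√5 ≈ -78.262*I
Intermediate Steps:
y(z) = √(-1 + z)
(-33 + Y)*y(-4) = (-33 - 2)*√(-1 - 4) = -35*I*√5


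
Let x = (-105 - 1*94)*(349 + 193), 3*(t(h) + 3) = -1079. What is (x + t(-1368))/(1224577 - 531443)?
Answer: -12487/79977 ≈ -0.15613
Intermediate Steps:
t(h) = -1088/3 (t(h) = -3 + (1/3)*(-1079) = -3 - 1079/3 = -1088/3)
x = -107858 (x = (-105 - 94)*542 = -199*542 = -107858)
(x + t(-1368))/(1224577 - 531443) = (-107858 - 1088/3)/(1224577 - 531443) = -324662/3/693134 = -324662/3*1/693134 = -12487/79977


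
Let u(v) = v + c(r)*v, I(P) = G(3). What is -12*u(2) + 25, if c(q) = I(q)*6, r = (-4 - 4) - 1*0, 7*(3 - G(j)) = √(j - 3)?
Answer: -431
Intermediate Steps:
G(j) = 3 - √(-3 + j)/7 (G(j) = 3 - √(j - 3)/7 = 3 - √(-3 + j)/7)
I(P) = 3 (I(P) = 3 - √(-3 + 3)/7 = 3 - √0/7 = 3 - ⅐*0 = 3 + 0 = 3)
r = -8 (r = -8 + 0 = -8)
c(q) = 18 (c(q) = 3*6 = 18)
u(v) = 19*v (u(v) = v + 18*v = 19*v)
-12*u(2) + 25 = -228*2 + 25 = -12*38 + 25 = -456 + 25 = -431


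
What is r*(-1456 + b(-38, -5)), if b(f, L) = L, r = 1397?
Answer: -2041017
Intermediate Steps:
r*(-1456 + b(-38, -5)) = 1397*(-1456 - 5) = 1397*(-1461) = -2041017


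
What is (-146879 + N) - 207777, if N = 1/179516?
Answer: -63666426495/179516 ≈ -3.5466e+5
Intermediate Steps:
N = 1/179516 ≈ 5.5705e-6
(-146879 + N) - 207777 = (-146879 + 1/179516) - 207777 = -26367130563/179516 - 207777 = -63666426495/179516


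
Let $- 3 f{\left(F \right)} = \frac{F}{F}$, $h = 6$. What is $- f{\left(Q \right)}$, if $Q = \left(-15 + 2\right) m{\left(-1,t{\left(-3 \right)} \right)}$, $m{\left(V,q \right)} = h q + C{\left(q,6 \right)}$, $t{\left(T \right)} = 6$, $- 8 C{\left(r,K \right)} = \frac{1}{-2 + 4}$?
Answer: $\frac{1}{3} \approx 0.33333$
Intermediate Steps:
$C{\left(r,K \right)} = - \frac{1}{16}$ ($C{\left(r,K \right)} = - \frac{1}{8 \left(-2 + 4\right)} = - \frac{1}{8 \cdot 2} = \left(- \frac{1}{8}\right) \frac{1}{2} = - \frac{1}{16}$)
$m{\left(V,q \right)} = - \frac{1}{16} + 6 q$ ($m{\left(V,q \right)} = 6 q - \frac{1}{16} = - \frac{1}{16} + 6 q$)
$Q = - \frac{7475}{16}$ ($Q = \left(-15 + 2\right) \left(- \frac{1}{16} + 6 \cdot 6\right) = - 13 \left(- \frac{1}{16} + 36\right) = \left(-13\right) \frac{575}{16} = - \frac{7475}{16} \approx -467.19$)
$f{\left(F \right)} = - \frac{1}{3}$ ($f{\left(F \right)} = - \frac{F \frac{1}{F}}{3} = \left(- \frac{1}{3}\right) 1 = - \frac{1}{3}$)
$- f{\left(Q \right)} = \left(-1\right) \left(- \frac{1}{3}\right) = \frac{1}{3}$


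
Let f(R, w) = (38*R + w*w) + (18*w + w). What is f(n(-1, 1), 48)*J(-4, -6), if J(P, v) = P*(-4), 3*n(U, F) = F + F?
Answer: 155584/3 ≈ 51861.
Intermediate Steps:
n(U, F) = 2*F/3 (n(U, F) = (F + F)/3 = (2*F)/3 = 2*F/3)
J(P, v) = -4*P
f(R, w) = w**2 + 19*w + 38*R (f(R, w) = (38*R + w**2) + 19*w = (w**2 + 38*R) + 19*w = w**2 + 19*w + 38*R)
f(n(-1, 1), 48)*J(-4, -6) = (48**2 + 19*48 + 38*((2/3)*1))*(-4*(-4)) = (2304 + 912 + 38*(2/3))*16 = (2304 + 912 + 76/3)*16 = (9724/3)*16 = 155584/3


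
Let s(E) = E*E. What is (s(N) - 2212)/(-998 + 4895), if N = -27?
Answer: -1483/3897 ≈ -0.38055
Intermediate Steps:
s(E) = E²
(s(N) - 2212)/(-998 + 4895) = ((-27)² - 2212)/(-998 + 4895) = (729 - 2212)/3897 = -1483*1/3897 = -1483/3897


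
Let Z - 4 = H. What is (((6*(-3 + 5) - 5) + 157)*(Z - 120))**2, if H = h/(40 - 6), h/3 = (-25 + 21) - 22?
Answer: 108770678416/289 ≈ 3.7637e+8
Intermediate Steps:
h = -78 (h = 3*((-25 + 21) - 22) = 3*(-4 - 22) = 3*(-26) = -78)
H = -39/17 (H = -78/(40 - 6) = -78/34 = -78*1/34 = -39/17 ≈ -2.2941)
Z = 29/17 (Z = 4 - 39/17 = 29/17 ≈ 1.7059)
(((6*(-3 + 5) - 5) + 157)*(Z - 120))**2 = (((6*(-3 + 5) - 5) + 157)*(29/17 - 120))**2 = (((6*2 - 5) + 157)*(-2011/17))**2 = (((12 - 5) + 157)*(-2011/17))**2 = ((7 + 157)*(-2011/17))**2 = (164*(-2011/17))**2 = (-329804/17)**2 = 108770678416/289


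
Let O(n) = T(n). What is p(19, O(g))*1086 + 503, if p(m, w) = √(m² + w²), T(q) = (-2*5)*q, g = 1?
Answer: 503 + 1086*√461 ≈ 23820.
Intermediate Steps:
T(q) = -10*q
O(n) = -10*n
p(19, O(g))*1086 + 503 = √(19² + (-10*1)²)*1086 + 503 = √(361 + (-10)²)*1086 + 503 = √(361 + 100)*1086 + 503 = √461*1086 + 503 = 1086*√461 + 503 = 503 + 1086*√461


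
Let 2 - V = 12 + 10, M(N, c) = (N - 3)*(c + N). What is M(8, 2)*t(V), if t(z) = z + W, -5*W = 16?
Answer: -1160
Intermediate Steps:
M(N, c) = (-3 + N)*(N + c)
W = -16/5 (W = -⅕*16 = -16/5 ≈ -3.2000)
V = -20 (V = 2 - (12 + 10) = 2 - 1*22 = 2 - 22 = -20)
t(z) = -16/5 + z (t(z) = z - 16/5 = -16/5 + z)
M(8, 2)*t(V) = (8² - 3*8 - 3*2 + 8*2)*(-16/5 - 20) = (64 - 24 - 6 + 16)*(-116/5) = 50*(-116/5) = -1160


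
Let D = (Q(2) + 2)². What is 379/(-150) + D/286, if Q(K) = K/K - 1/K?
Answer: -214913/85800 ≈ -2.5048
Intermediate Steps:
Q(K) = 1 - 1/K
D = 25/4 (D = ((-1 + 2)/2 + 2)² = ((½)*1 + 2)² = (½ + 2)² = (5/2)² = 25/4 ≈ 6.2500)
379/(-150) + D/286 = 379/(-150) + (25/4)/286 = 379*(-1/150) + (25/4)*(1/286) = -379/150 + 25/1144 = -214913/85800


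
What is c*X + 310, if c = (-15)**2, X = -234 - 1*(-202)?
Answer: -6890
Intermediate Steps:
X = -32 (X = -234 + 202 = -32)
c = 225
c*X + 310 = 225*(-32) + 310 = -7200 + 310 = -6890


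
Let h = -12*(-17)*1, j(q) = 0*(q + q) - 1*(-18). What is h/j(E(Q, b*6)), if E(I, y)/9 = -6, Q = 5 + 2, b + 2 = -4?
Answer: 34/3 ≈ 11.333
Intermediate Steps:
b = -6 (b = -2 - 4 = -6)
Q = 7
E(I, y) = -54 (E(I, y) = 9*(-6) = -54)
j(q) = 18 (j(q) = 0*(2*q) + 18 = 0 + 18 = 18)
h = 204 (h = 204*1 = 204)
h/j(E(Q, b*6)) = 204/18 = 204*(1/18) = 34/3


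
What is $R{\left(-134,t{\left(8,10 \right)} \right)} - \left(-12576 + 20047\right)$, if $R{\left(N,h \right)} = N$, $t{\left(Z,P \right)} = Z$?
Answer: $-7605$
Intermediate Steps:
$R{\left(-134,t{\left(8,10 \right)} \right)} - \left(-12576 + 20047\right) = -134 - \left(-12576 + 20047\right) = -134 - 7471 = -7605$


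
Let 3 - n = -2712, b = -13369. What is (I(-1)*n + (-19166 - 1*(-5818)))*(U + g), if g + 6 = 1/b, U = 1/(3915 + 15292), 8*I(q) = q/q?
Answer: 20042078099673/256778383 ≈ 78052.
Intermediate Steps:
I(q) = 1/8 (I(q) = (q/q)/8 = (1/8)*1 = 1/8)
n = 2715 (n = 3 - 1*(-2712) = 3 + 2712 = 2715)
U = 1/19207 ≈ 5.2064e-5
g = -80215/13369 (g = -6 + 1/(-13369) = -6 - 1/13369 = -80215/13369 ≈ -6.0001)
(I(-1)*n + (-19166 - 1*(-5818)))*(U + g) = ((1/8)*2715 + (-19166 - 1*(-5818)))*(1/19207 - 80215/13369) = (2715/8 + (-19166 + 5818))*(-1540676136/256778383) = (2715/8 - 13348)*(-1540676136/256778383) = -104069/8*(-1540676136/256778383) = 20042078099673/256778383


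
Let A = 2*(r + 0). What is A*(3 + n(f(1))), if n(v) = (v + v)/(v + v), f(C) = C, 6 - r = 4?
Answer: 16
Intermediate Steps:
r = 2 (r = 6 - 1*4 = 6 - 4 = 2)
A = 4 (A = 2*(2 + 0) = 2*2 = 4)
n(v) = 1 (n(v) = (2*v)/((2*v)) = (2*v)*(1/(2*v)) = 1)
A*(3 + n(f(1))) = 4*(3 + 1) = 4*4 = 16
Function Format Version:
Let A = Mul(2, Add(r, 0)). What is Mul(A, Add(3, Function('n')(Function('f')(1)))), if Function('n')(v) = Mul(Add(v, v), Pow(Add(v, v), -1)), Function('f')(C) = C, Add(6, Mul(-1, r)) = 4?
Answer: 16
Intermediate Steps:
r = 2 (r = Add(6, Mul(-1, 4)) = Add(6, -4) = 2)
A = 4 (A = Mul(2, Add(2, 0)) = Mul(2, 2) = 4)
Function('n')(v) = 1 (Function('n')(v) = Mul(Mul(2, v), Pow(Mul(2, v), -1)) = Mul(Mul(2, v), Mul(Rational(1, 2), Pow(v, -1))) = 1)
Mul(A, Add(3, Function('n')(Function('f')(1)))) = Mul(4, Add(3, 1)) = Mul(4, 4) = 16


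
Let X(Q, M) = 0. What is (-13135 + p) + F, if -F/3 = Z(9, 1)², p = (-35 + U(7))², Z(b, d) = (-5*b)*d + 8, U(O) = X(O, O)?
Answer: -16017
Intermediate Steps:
U(O) = 0
Z(b, d) = 8 - 5*b*d (Z(b, d) = -5*b*d + 8 = 8 - 5*b*d)
p = 1225 (p = (-35 + 0)² = (-35)² = 1225)
F = -4107 (F = -3*(8 - 5*9*1)² = -3*(8 - 45)² = -3*(-37)² = -3*1369 = -4107)
(-13135 + p) + F = (-13135 + 1225) - 4107 = -11910 - 4107 = -16017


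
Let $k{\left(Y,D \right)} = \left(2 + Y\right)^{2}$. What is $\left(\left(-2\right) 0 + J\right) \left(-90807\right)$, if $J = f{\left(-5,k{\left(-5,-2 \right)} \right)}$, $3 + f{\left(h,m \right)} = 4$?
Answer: $-90807$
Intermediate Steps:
$f{\left(h,m \right)} = 1$ ($f{\left(h,m \right)} = -3 + 4 = 1$)
$J = 1$
$\left(\left(-2\right) 0 + J\right) \left(-90807\right) = \left(\left(-2\right) 0 + 1\right) \left(-90807\right) = \left(0 + 1\right) \left(-90807\right) = 1 \left(-90807\right) = -90807$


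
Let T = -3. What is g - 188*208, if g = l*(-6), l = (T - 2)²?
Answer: -39254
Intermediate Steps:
l = 25 (l = (-3 - 2)² = (-5)² = 25)
g = -150 (g = 25*(-6) = -150)
g - 188*208 = -150 - 188*208 = -150 - 39104 = -39254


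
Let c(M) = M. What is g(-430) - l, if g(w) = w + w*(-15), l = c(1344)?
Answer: 4676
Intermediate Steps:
l = 1344
g(w) = -14*w (g(w) = w - 15*w = -14*w)
g(-430) - l = -14*(-430) - 1*1344 = 6020 - 1344 = 4676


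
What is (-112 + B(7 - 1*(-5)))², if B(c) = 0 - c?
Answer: 15376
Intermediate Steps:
B(c) = -c
(-112 + B(7 - 1*(-5)))² = (-112 - (7 - 1*(-5)))² = (-112 - (7 + 5))² = (-112 - 1*12)² = (-112 - 12)² = (-124)² = 15376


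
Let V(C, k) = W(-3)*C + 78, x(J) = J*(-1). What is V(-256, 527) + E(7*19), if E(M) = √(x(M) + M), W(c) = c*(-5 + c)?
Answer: -6066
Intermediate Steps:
x(J) = -J
V(C, k) = 78 + 24*C (V(C, k) = (-3*(-5 - 3))*C + 78 = (-3*(-8))*C + 78 = 24*C + 78 = 78 + 24*C)
E(M) = 0 (E(M) = √(-M + M) = √0 = 0)
V(-256, 527) + E(7*19) = (78 + 24*(-256)) + 0 = (78 - 6144) + 0 = -6066 + 0 = -6066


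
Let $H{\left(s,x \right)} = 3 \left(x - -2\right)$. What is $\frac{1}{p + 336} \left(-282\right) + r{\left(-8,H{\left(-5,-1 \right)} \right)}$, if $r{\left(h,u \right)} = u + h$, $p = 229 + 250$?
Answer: $- \frac{4357}{815} \approx -5.346$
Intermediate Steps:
$H{\left(s,x \right)} = 6 + 3 x$ ($H{\left(s,x \right)} = 3 \left(x + 2\right) = 3 \left(2 + x\right) = 6 + 3 x$)
$p = 479$
$r{\left(h,u \right)} = h + u$
$\frac{1}{p + 336} \left(-282\right) + r{\left(-8,H{\left(-5,-1 \right)} \right)} = \frac{1}{479 + 336} \left(-282\right) + \left(-8 + \left(6 + 3 \left(-1\right)\right)\right) = \frac{1}{815} \left(-282\right) + \left(-8 + \left(6 - 3\right)\right) = \frac{1}{815} \left(-282\right) + \left(-8 + 3\right) = - \frac{282}{815} - 5 = - \frac{4357}{815}$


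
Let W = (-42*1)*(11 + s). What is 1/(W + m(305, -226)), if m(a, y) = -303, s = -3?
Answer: -1/639 ≈ -0.0015649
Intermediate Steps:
W = -336 (W = (-42*1)*(11 - 3) = -42*8 = -336)
1/(W + m(305, -226)) = 1/(-336 - 303) = 1/(-639) = -1/639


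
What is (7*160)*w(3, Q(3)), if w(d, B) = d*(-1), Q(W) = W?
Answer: -3360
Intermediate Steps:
w(d, B) = -d
(7*160)*w(3, Q(3)) = (7*160)*(-1*3) = 1120*(-3) = -3360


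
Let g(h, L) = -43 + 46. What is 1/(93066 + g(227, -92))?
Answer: 1/93069 ≈ 1.0745e-5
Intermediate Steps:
g(h, L) = 3
1/(93066 + g(227, -92)) = 1/(93066 + 3) = 1/93069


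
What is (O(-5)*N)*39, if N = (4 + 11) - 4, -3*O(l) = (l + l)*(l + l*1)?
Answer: -14300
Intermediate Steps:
O(l) = -4*l²/3 (O(l) = -(l + l)*(l + l*1)/3 = -2*l*(l + l)/3 = -2*l*2*l/3 = -4*l²/3)
N = 11 (N = 15 - 4 = 11)
(O(-5)*N)*39 = (-4/3*(-5)²*11)*39 = (-4/3*25*11)*39 = -100/3*11*39 = -1100/3*39 = -14300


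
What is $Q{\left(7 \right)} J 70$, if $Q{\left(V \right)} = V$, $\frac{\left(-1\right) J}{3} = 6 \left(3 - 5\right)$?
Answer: $17640$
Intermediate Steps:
$J = 36$ ($J = - 3 \cdot 6 \left(3 - 5\right) = - 3 \cdot 6 \left(-2\right) = \left(-3\right) \left(-12\right) = 36$)
$Q{\left(7 \right)} J 70 = 7 \cdot 36 \cdot 70 = 252 \cdot 70 = 17640$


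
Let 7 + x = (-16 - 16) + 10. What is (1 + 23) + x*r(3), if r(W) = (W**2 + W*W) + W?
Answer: -585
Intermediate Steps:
r(W) = W + 2*W**2 (r(W) = (W**2 + W**2) + W = 2*W**2 + W = W + 2*W**2)
x = -29 (x = -7 + ((-16 - 16) + 10) = -7 + (-32 + 10) = -7 - 22 = -29)
(1 + 23) + x*r(3) = (1 + 23) - 87*(1 + 2*3) = 24 - 87*(1 + 6) = 24 - 87*7 = 24 - 29*21 = 24 - 609 = -585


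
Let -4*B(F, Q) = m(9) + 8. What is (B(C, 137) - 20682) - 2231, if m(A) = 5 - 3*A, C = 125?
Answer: -45819/2 ≈ -22910.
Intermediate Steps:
B(F, Q) = 7/2 (B(F, Q) = -((5 - 3*9) + 8)/4 = -((5 - 27) + 8)/4 = -(-22 + 8)/4 = -¼*(-14) = 7/2)
(B(C, 137) - 20682) - 2231 = (7/2 - 20682) - 2231 = -41357/2 - 2231 = -45819/2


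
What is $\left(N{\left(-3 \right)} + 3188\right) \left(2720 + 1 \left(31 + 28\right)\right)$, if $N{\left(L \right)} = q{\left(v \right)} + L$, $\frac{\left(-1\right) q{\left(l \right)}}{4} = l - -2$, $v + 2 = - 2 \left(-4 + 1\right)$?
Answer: $8784419$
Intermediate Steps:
$v = 4$ ($v = -2 - 2 \left(-4 + 1\right) = -2 - -6 = -2 + 6 = 4$)
$q{\left(l \right)} = -8 - 4 l$ ($q{\left(l \right)} = - 4 \left(l - -2\right) = - 4 \left(l + 2\right) = - 4 \left(2 + l\right) = -8 - 4 l$)
$N{\left(L \right)} = -24 + L$ ($N{\left(L \right)} = \left(-8 - 16\right) + L = -24 + L$)
$\left(N{\left(-3 \right)} + 3188\right) \left(2720 + 1 \left(31 + 28\right)\right) = \left(\left(-24 - 3\right) + 3188\right) \left(2720 + 1 \left(31 + 28\right)\right) = \left(-27 + 3188\right) \left(2720 + 1 \cdot 59\right) = 3161 \left(2720 + 59\right) = 3161 \cdot 2779 = 8784419$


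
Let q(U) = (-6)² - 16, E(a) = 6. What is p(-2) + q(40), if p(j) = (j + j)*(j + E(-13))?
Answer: 4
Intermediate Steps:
p(j) = 2*j*(6 + j) (p(j) = (j + j)*(j + 6) = (2*j)*(6 + j) = 2*j*(6 + j))
q(U) = 20 (q(U) = 36 - 16 = 20)
p(-2) + q(40) = 2*(-2)*(6 - 2) + 20 = 2*(-2)*4 + 20 = -16 + 20 = 4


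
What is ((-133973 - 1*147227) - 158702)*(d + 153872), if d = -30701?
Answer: -54183169242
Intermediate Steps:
((-133973 - 1*147227) - 158702)*(d + 153872) = ((-133973 - 1*147227) - 158702)*(-30701 + 153872) = ((-133973 - 147227) - 158702)*123171 = (-281200 - 158702)*123171 = -439902*123171 = -54183169242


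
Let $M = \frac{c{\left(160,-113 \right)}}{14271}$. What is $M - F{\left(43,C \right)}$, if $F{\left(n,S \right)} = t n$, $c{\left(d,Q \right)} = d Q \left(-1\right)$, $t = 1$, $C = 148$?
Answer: $- \frac{595573}{14271} \approx -41.733$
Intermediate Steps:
$c{\left(d,Q \right)} = - Q d$ ($c{\left(d,Q \right)} = Q d \left(-1\right) = - Q d$)
$F{\left(n,S \right)} = n$ ($F{\left(n,S \right)} = 1 n = n$)
$M = \frac{18080}{14271}$ ($M = \frac{\left(-1\right) \left(-113\right) 160}{14271} = 18080 \cdot \frac{1}{14271} = \frac{18080}{14271} \approx 1.2669$)
$M - F{\left(43,C \right)} = \frac{18080}{14271} - 43 = - \frac{595573}{14271}$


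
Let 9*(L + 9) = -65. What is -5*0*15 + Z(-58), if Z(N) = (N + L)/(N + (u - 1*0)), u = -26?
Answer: 167/189 ≈ 0.88360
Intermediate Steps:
L = -146/9 (L = -9 + (⅑)*(-65) = -9 - 65/9 = -146/9 ≈ -16.222)
Z(N) = (-146/9 + N)/(-26 + N) (Z(N) = (N - 146/9)/(N + (-26 - 1*0)) = (-146/9 + N)/(N + (-26 + 0)) = (-146/9 + N)/(N - 26) = (-146/9 + N)/(-26 + N))
-5*0*15 + Z(-58) = -5*0*15 + (-146/9 - 58)/(-26 - 58) = 0*15 - 668/9/(-84) = 0 - 1/84*(-668/9) = 0 + 167/189 = 167/189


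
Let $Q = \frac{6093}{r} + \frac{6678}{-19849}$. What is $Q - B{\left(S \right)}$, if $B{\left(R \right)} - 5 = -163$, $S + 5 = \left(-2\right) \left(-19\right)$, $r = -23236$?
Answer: $\frac{72595285547}{461211364} \approx 157.4$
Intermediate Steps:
$S = 33$ ($S = -5 - -38 = -5 + 38 = 33$)
$B{\left(R \right)} = -158$ ($B{\left(R \right)} = 5 - 163 = -158$)
$Q = - \frac{276109965}{461211364}$ ($Q = \frac{6093}{-23236} + \frac{6678}{-19849} = 6093 \left(- \frac{1}{23236}\right) + 6678 \left(- \frac{1}{19849}\right) = - \frac{6093}{23236} - \frac{6678}{19849} = - \frac{276109965}{461211364} \approx -0.59866$)
$Q - B{\left(S \right)} = - \frac{276109965}{461211364} - -158 = - \frac{276109965}{461211364} + 158 = \frac{72595285547}{461211364}$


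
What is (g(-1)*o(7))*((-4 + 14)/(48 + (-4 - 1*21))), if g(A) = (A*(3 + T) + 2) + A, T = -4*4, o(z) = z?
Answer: 980/23 ≈ 42.609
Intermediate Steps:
T = -16
g(A) = 2 - 12*A (g(A) = (A*(3 - 16) + 2) + A = (A*(-13) + 2) + A = (-13*A + 2) + A = (2 - 13*A) + A = 2 - 12*A)
(g(-1)*o(7))*((-4 + 14)/(48 + (-4 - 1*21))) = ((2 - 12*(-1))*7)*((-4 + 14)/(48 + (-4 - 1*21))) = ((2 + 12)*7)*(10/(48 + (-4 - 21))) = (14*7)*(10/(48 - 25)) = 98*(10/23) = 980/23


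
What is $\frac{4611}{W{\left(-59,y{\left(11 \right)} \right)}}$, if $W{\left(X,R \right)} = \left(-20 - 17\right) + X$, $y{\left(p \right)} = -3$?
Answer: $- \frac{1537}{32} \approx -48.031$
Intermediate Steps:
$W{\left(X,R \right)} = -37 + X$
$\frac{4611}{W{\left(-59,y{\left(11 \right)} \right)}} = \frac{4611}{-37 - 59} = \frac{4611}{-96} = 4611 \left(- \frac{1}{96}\right) = - \frac{1537}{32}$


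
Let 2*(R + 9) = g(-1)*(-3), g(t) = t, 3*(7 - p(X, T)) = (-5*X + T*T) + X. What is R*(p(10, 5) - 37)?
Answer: 375/2 ≈ 187.50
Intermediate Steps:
p(X, T) = 7 - T**2/3 + 4*X/3 (p(X, T) = 7 - ((-5*X + T*T) + X)/3 = 7 - ((-5*X + T**2) + X)/3 = 7 - ((T**2 - 5*X) + X)/3 = 7 - (T**2 - 4*X)/3 = 7 + (-T**2/3 + 4*X/3) = 7 - T**2/3 + 4*X/3)
R = -15/2 (R = -9 + (-1*(-3))/2 = -9 + (1/2)*3 = -9 + 3/2 = -15/2 ≈ -7.5000)
R*(p(10, 5) - 37) = -15*((7 - 1/3*5**2 + (4/3)*10) - 37)/2 = -15*((7 - 1/3*25 + 40/3) - 37)/2 = -15*((7 - 25/3 + 40/3) - 37)/2 = -15*(12 - 37)/2 = -15/2*(-25) = 375/2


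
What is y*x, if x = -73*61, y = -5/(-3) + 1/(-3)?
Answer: -17812/3 ≈ -5937.3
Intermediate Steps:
y = 4/3 (y = -5*(-⅓) + 1*(-⅓) = 5/3 - ⅓ = 4/3 ≈ 1.3333)
x = -4453
y*x = (4/3)*(-4453) = -17812/3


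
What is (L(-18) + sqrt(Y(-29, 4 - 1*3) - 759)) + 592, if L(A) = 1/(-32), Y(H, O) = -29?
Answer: 18943/32 + 2*I*sqrt(197) ≈ 591.97 + 28.071*I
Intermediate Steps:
L(A) = -1/32
(L(-18) + sqrt(Y(-29, 4 - 1*3) - 759)) + 592 = (-1/32 + sqrt(-29 - 759)) + 592 = (-1/32 + sqrt(-788)) + 592 = (-1/32 + 2*I*sqrt(197)) + 592 = 18943/32 + 2*I*sqrt(197)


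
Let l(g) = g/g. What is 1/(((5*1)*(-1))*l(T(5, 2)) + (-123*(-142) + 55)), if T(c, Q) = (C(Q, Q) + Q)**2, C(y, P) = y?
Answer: 1/17516 ≈ 5.7091e-5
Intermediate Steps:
T(c, Q) = 4*Q**2 (T(c, Q) = (Q + Q)**2 = (2*Q)**2 = 4*Q**2)
l(g) = 1
1/(((5*1)*(-1))*l(T(5, 2)) + (-123*(-142) + 55)) = 1/(((5*1)*(-1))*1 + (-123*(-142) + 55)) = 1/((5*(-1))*1 + (17466 + 55)) = 1/(-5*1 + 17521) = 1/(-5 + 17521) = 1/17516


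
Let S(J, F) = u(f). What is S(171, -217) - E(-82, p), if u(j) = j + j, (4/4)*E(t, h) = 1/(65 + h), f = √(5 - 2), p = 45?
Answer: -1/110 + 2*√3 ≈ 3.4550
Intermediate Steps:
f = √3 ≈ 1.7320
E(t, h) = 1/(65 + h)
u(j) = 2*j
S(J, F) = 2*√3
S(171, -217) - E(-82, p) = 2*√3 - 1/(65 + 45) = 2*√3 - 1/110 = -1/110 + 2*√3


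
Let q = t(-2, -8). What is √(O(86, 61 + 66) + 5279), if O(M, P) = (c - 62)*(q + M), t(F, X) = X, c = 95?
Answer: √7853 ≈ 88.617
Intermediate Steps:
q = -8
O(M, P) = -264 + 33*M (O(M, P) = (95 - 62)*(-8 + M) = 33*(-8 + M) = -264 + 33*M)
√(O(86, 61 + 66) + 5279) = √((-264 + 33*86) + 5279) = √((-264 + 2838) + 5279) = √(2574 + 5279) = √7853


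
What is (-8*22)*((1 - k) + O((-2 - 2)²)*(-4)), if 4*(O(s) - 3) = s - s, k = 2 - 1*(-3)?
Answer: 2816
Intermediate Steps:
k = 5 (k = 2 + 3 = 5)
O(s) = 3 (O(s) = 3 + (s - s)/4 = 3 + (¼)*0 = 3 + 0 = 3)
(-8*22)*((1 - k) + O((-2 - 2)²)*(-4)) = (-8*22)*((1 - 1*5) + 3*(-4)) = -176*((1 - 5) - 12) = -176*(-4 - 12) = -176*(-16) = 2816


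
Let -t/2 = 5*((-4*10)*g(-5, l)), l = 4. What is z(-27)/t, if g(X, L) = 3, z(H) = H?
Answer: -9/400 ≈ -0.022500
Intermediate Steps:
t = 1200 (t = -10*-4*10*3 = -10*(-40*3) = -10*(-120) = -2*(-600) = 1200)
z(-27)/t = -27/1200 = -27*1/1200 = -9/400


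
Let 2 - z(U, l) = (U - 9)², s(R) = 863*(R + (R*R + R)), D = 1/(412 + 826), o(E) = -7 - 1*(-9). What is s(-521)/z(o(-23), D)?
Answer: -233354337/47 ≈ -4.9650e+6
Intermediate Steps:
o(E) = 2 (o(E) = -7 + 9 = 2)
D = 1/1238 ≈ 0.00080775
s(R) = 863*R² + 1726*R (s(R) = 863*(R + (R² + R)) = 863*(R + (R + R²)) = 863*(R² + 2*R) = 863*R² + 1726*R)
z(U, l) = 2 - (-9 + U)² (z(U, l) = 2 - (U - 9)² = 2 - (-9 + U)²)
s(-521)/z(o(-23), D) = (863*(-521)*(2 - 521))/(2 - (-9 + 2)²) = (863*(-521)*(-519))/(2 - 1*(-7)²) = 233354337/(2 - 1*49) = 233354337/(2 - 49) = 233354337/(-47) = 233354337*(-1/47) = -233354337/47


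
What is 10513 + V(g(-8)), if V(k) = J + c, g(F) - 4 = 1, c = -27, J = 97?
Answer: 10583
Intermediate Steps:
g(F) = 5 (g(F) = 4 + 1 = 5)
V(k) = 70 (V(k) = 97 - 27 = 70)
10513 + V(g(-8)) = 10513 + 70 = 10583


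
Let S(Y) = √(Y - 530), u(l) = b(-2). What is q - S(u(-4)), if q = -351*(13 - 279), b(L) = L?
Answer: 93366 - 2*I*√133 ≈ 93366.0 - 23.065*I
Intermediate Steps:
u(l) = -2
q = 93366 (q = -351*(-266) = 93366)
S(Y) = √(-530 + Y)
q - S(u(-4)) = 93366 - √(-530 - 2) = 93366 - √(-532) = 93366 - 2*I*√133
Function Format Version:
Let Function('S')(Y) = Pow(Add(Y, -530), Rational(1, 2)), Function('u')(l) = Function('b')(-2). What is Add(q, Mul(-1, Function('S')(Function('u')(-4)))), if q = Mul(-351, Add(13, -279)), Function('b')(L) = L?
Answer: Add(93366, Mul(-2, I, Pow(133, Rational(1, 2)))) ≈ Add(93366., Mul(-23.065, I))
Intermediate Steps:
Function('u')(l) = -2
q = 93366 (q = Mul(-351, -266) = 93366)
Function('S')(Y) = Pow(Add(-530, Y), Rational(1, 2))
Add(q, Mul(-1, Function('S')(Function('u')(-4)))) = Add(93366, Mul(-1, Pow(Add(-530, -2), Rational(1, 2)))) = Add(93366, Mul(-1, Pow(-532, Rational(1, 2)))) = Add(93366, Mul(-1, Mul(2, I, Pow(133, Rational(1, 2))))) = Add(93366, Mul(-2, I, Pow(133, Rational(1, 2))))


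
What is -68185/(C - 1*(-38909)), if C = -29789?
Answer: -13637/1824 ≈ -7.4764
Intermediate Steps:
-68185/(C - 1*(-38909)) = -68185/(-29789 - 1*(-38909)) = -68185/(-29789 + 38909) = -68185/9120 = -68185*1/9120 = -13637/1824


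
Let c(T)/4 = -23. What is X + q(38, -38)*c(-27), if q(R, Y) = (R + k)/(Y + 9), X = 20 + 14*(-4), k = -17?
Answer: 888/29 ≈ 30.621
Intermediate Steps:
c(T) = -92 (c(T) = 4*(-23) = -92)
X = -36 (X = 20 - 56 = -36)
q(R, Y) = (-17 + R)/(9 + Y) (q(R, Y) = (R - 17)/(Y + 9) = (-17 + R)/(9 + Y))
X + q(38, -38)*c(-27) = -36 + ((-17 + 38)/(9 - 38))*(-92) = -36 + (21/(-29))*(-92) = -36 - 1/29*21*(-92) = -36 - 21/29*(-92) = -36 + 1932/29 = 888/29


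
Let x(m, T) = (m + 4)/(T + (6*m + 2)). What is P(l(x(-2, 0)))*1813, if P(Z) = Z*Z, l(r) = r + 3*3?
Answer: 3509968/25 ≈ 1.4040e+5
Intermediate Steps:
x(m, T) = (4 + m)/(2 + T + 6*m) (x(m, T) = (4 + m)/(T + (2 + 6*m)) = (4 + m)/(2 + T + 6*m))
l(r) = 9 + r (l(r) = r + 9 = 9 + r)
P(Z) = Z²
P(l(x(-2, 0)))*1813 = (9 + (4 - 2)/(2 + 0 + 6*(-2)))²*1813 = (9 + 2/(2 + 0 - 12))²*1813 = (9 + 2/(-10))²*1813 = (9 - ⅒*2)²*1813 = (9 - ⅕)²*1813 = (44/5)²*1813 = (1936/25)*1813 = 3509968/25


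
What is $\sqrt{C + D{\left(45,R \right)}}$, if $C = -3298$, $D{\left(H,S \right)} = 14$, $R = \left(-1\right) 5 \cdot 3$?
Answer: $2 i \sqrt{821} \approx 57.306 i$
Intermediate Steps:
$R = -15$ ($R = \left(-5\right) 3 = -15$)
$\sqrt{C + D{\left(45,R \right)}} = \sqrt{-3298 + 14} = \sqrt{-3284} = 2 i \sqrt{821}$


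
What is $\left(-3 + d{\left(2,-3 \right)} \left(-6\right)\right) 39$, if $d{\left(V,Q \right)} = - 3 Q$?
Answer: $-2223$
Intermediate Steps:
$\left(-3 + d{\left(2,-3 \right)} \left(-6\right)\right) 39 = \left(-3 + \left(-3\right) \left(-3\right) \left(-6\right)\right) 39 = \left(-3 + 9 \left(-6\right)\right) 39 = \left(-3 - 54\right) 39 = \left(-57\right) 39 = -2223$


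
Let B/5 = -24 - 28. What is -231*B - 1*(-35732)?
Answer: 95792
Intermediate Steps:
B = -260 (B = 5*(-24 - 28) = 5*(-52) = -260)
-231*B - 1*(-35732) = -231*(-260) - 1*(-35732) = 60060 + 35732 = 95792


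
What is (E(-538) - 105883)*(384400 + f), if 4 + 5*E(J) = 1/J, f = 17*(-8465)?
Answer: -13699914218877/538 ≈ -2.5465e+10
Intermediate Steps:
f = -143905
E(J) = -⅘ + 1/(5*J)
(E(-538) - 105883)*(384400 + f) = ((⅕)*(1 - 4*(-538))/(-538) - 105883)*(384400 - 143905) = ((⅕)*(-1/538)*(1 + 2152) - 105883)*240495 = ((⅕)*(-1/538)*2153 - 105883)*240495 = (-2153/2690 - 105883)*240495 = -284827423/2690*240495 = -13699914218877/538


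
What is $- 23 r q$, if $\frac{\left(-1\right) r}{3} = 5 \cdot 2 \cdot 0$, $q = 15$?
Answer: $0$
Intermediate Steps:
$r = 0$ ($r = - 3 \cdot 5 \cdot 2 \cdot 0 = - 3 \cdot 10 \cdot 0 = \left(-3\right) 0 = 0$)
$- 23 r q = - 23 \cdot 0 \cdot 15 = \left(-23\right) 0 = 0$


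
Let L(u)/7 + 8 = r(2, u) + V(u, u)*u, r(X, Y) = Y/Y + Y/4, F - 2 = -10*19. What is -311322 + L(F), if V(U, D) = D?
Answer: -64292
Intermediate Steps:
F = -188 (F = 2 - 10*19 = 2 - 190 = -188)
r(X, Y) = 1 + Y/4 (r(X, Y) = 1 + Y*(1/4) = 1 + Y/4)
L(u) = -49 + 7*u**2 + 7*u/4 (L(u) = -56 + 7*((1 + u/4) + u*u) = -56 + 7*((1 + u/4) + u**2) = -56 + 7*(1 + u**2 + u/4) = -56 + (7 + 7*u**2 + 7*u/4) = -49 + 7*u**2 + 7*u/4)
-311322 + L(F) = -311322 + (-49 + 7*(-188)**2 + (7/4)*(-188)) = -311322 + (-49 + 7*35344 - 329) = -311322 + (-49 + 247408 - 329) = -311322 + 247030 = -64292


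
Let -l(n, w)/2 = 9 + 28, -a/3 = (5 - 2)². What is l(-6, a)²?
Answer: 5476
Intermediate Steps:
a = -27 (a = -3*(5 - 2)² = -3*3² = -3*9 = -27)
l(n, w) = -74 (l(n, w) = -2*(9 + 28) = -2*37 = -74)
l(-6, a)² = (-74)² = 5476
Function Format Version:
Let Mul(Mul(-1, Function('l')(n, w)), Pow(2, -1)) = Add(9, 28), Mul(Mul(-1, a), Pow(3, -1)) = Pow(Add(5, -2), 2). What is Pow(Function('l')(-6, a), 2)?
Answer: 5476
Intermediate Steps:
a = -27 (a = Mul(-3, Pow(Add(5, -2), 2)) = Mul(-3, Pow(3, 2)) = Mul(-3, 9) = -27)
Function('l')(n, w) = -74 (Function('l')(n, w) = Mul(-2, Add(9, 28)) = Mul(-2, 37) = -74)
Pow(Function('l')(-6, a), 2) = Pow(-74, 2) = 5476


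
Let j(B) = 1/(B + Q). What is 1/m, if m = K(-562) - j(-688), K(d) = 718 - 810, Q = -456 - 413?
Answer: -1557/143243 ≈ -0.010870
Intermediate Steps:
Q = -869
K(d) = -92
j(B) = 1/(-869 + B) (j(B) = 1/(B - 869) = 1/(-869 + B))
m = -143243/1557 (m = -92 - 1/(-869 - 688) = -92 - 1/(-1557) = -92 - 1*(-1/1557) = -92 + 1/1557 = -143243/1557 ≈ -91.999)
1/m = 1/(-143243/1557) = -1557/143243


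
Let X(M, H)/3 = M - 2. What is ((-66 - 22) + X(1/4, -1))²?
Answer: 139129/16 ≈ 8695.6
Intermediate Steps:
X(M, H) = -6 + 3*M (X(M, H) = 3*(M - 2) = 3*(-2 + M) = -6 + 3*M)
((-66 - 22) + X(1/4, -1))² = ((-66 - 22) + (-6 + 3/4))² = (-88 + (-6 + 3*(¼)))² = (-88 + (-6 + ¾))² = (-88 - 21/4)² = (-373/4)² = 139129/16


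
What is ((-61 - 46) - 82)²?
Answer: 35721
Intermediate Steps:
((-61 - 46) - 82)² = (-107 - 82)² = (-189)² = 35721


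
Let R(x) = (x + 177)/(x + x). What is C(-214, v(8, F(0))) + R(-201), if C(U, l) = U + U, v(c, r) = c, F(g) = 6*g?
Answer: -28672/67 ≈ -427.94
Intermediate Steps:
R(x) = (177 + x)/(2*x) (R(x) = (177 + x)/((2*x)) = (177 + x)*(1/(2*x)) = (177 + x)/(2*x))
C(U, l) = 2*U
C(-214, v(8, F(0))) + R(-201) = 2*(-214) + (½)*(177 - 201)/(-201) = -428 + (½)*(-1/201)*(-24) = -428 + 4/67 = -28672/67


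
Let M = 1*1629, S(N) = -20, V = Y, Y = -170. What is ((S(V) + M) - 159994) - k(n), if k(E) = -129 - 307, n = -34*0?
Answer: -157949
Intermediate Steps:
V = -170
M = 1629
n = 0
k(E) = -436
((S(V) + M) - 159994) - k(n) = ((-20 + 1629) - 159994) - 1*(-436) = (1609 - 159994) + 436 = -158385 + 436 = -157949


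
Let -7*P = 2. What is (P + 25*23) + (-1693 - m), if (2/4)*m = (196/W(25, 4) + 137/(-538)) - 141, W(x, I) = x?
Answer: -40082311/47075 ≈ -851.46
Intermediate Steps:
P = -2/7 (P = -1/7*2 = -2/7 ≈ -0.28571)
m = -1794427/6725 (m = 2*((196/25 + 137/(-538)) - 141) = 2*((196*(1/25) + 137*(-1/538)) - 141) = 2*((196/25 - 137/538) - 141) = 2*(102023/13450 - 141) = 2*(-1794427/13450) = -1794427/6725 ≈ -266.83)
(P + 25*23) + (-1693 - m) = (-2/7 + 25*23) + (-1693 - 1*(-1794427/6725)) = (-2/7 + 575) + (-1693 + 1794427/6725) = 4023/7 - 9590998/6725 = -40082311/47075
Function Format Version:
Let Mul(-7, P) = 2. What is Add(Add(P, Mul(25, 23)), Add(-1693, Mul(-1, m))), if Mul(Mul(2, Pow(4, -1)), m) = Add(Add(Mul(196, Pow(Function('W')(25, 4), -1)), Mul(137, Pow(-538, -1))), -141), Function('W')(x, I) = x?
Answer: Rational(-40082311, 47075) ≈ -851.46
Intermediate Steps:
P = Rational(-2, 7) (P = Mul(Rational(-1, 7), 2) = Rational(-2, 7) ≈ -0.28571)
m = Rational(-1794427, 6725) (m = Mul(2, Add(Add(Mul(196, Pow(25, -1)), Mul(137, Pow(-538, -1))), -141)) = Mul(2, Add(Add(Mul(196, Rational(1, 25)), Mul(137, Rational(-1, 538))), -141)) = Mul(2, Add(Add(Rational(196, 25), Rational(-137, 538)), -141)) = Mul(2, Add(Rational(102023, 13450), -141)) = Mul(2, Rational(-1794427, 13450)) = Rational(-1794427, 6725) ≈ -266.83)
Add(Add(P, Mul(25, 23)), Add(-1693, Mul(-1, m))) = Add(Add(Rational(-2, 7), Mul(25, 23)), Add(-1693, Mul(-1, Rational(-1794427, 6725)))) = Add(Add(Rational(-2, 7), 575), Add(-1693, Rational(1794427, 6725))) = Add(Rational(4023, 7), Rational(-9590998, 6725)) = Rational(-40082311, 47075)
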